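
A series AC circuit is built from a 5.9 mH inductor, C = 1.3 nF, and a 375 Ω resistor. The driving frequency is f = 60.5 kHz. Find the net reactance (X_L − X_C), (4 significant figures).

219.2 Ω

ω = 2πf = 380100 rad/s
X_L = ωL = 2243 Ω
X_C = 1/(ωC) = 2024 Ω
X = 2243 − 2024 = 219.2 Ω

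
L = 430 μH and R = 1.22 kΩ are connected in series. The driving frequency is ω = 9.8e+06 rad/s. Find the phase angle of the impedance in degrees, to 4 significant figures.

73.85°

X_L = ωL = 4214 Ω
Z = 1220 + j4214 Ω
|Z| = √(1220² + 4214²) = 4387 Ω
∠Z = arctan(4214/1220) = 73.85°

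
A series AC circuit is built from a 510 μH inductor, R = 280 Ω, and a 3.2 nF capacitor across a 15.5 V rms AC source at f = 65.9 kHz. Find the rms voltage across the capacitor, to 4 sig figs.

19.13 V

ω = 2πf = 414100 rad/s
X_L = ωL = 211.2 Ω
X_C = 1/(ωC) = 754.7 Ω
Net reactance X = X_L − X_C = -543.5 Ω
Z = 280.0 − j543.5 Ω
|Z| = √(280.0² + 543.5²) = 611.4 Ω
I = V/|Z| = 25.35 mA
V_C = I·|Z_C| = 0.02535 × 754.7 = 19.13 V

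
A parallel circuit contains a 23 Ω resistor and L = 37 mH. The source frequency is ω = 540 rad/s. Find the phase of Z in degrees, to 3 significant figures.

49.0°

X_L = ωL = 20.0 Ω
Parallel: admittances add. Y = 1/R + 1/(jωL)
Y = (0.0435 − j0.0501) S
|Y| = 0.0663 S → |Z| = 1/|Y| = 15.1 Ω, ∠Z = −∠Y = 49.0°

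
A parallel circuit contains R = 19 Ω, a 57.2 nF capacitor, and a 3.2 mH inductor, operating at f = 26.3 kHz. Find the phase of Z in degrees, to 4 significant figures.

-8.175°

ω = 2πf = 165200 rad/s
X_L = ωL = 528.8 Ω
X_C = 1/(ωC) = 105.8 Ω
Parallel: admittances add. Y = 1/R + 1/(jωL) + jωC
Y = (0.05263 + j0.007561) S
|Y| = 0.05317 S → |Z| = 1/|Y| = 18.81 Ω, ∠Z = −∠Y = -8.175°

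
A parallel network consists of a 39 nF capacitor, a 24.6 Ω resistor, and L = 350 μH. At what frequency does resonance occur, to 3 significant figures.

43.1 kHz

ω₀ = 1/√(LC) = 1/√(0.00035 × 3.9e-08) = 270700 rad/s
f₀ = ω₀/(2π) = 43.1 kHz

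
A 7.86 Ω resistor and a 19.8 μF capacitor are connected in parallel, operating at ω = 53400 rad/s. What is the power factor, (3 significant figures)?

X_C = 1/(ωC) = 0.946 Ω
Parallel: admittances add. Y = 1/R + jωC
Y = (0.127 + j1.06) S
|Y| = 1.06 S → |Z| = 1/|Y| = 0.939 Ω, ∠Z = −∠Y = -83.1°
cos φ = cos(-83.1°) = 0.119

0.119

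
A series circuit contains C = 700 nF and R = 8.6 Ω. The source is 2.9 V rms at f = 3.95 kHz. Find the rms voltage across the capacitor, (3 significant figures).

ω = 2πf = 24820 rad/s
X_C = 1/(ωC) = 57.6 Ω
Z = 8.60 − j57.6 Ω
|Z| = √(8.60² + 57.6²) = 58.2 Ω
I = V/|Z| = 49.8 mA
V_C = I·|Z_C| = 0.0498 × 57.6 = 2.87 V

2.87 V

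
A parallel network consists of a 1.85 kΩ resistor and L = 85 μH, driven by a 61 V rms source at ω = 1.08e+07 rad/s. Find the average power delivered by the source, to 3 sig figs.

X_L = ωL = 918 Ω
Parallel: admittances add. Y = 1/R + 1/(jωL)
Y = (0.000541 − j0.00109) S
|Y| = 0.00122 S → |Z| = 1/|Y| = 822 Ω, ∠Z = −∠Y = 63.6°
I = V/|Z| = 74.2 mA
P = VI cos φ = 61 × 0.0742 × cos(63.6°) = 2.01 W

2.01 W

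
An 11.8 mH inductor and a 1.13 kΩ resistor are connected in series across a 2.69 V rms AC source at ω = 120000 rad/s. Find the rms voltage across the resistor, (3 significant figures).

1.68 V

X_L = ωL = 1420 Ω
Z = 1130 + j1420 Ω
|Z| = √(1130² + 1420²) = 1810 Ω
I = V/|Z| = 1.48 mA
V_R = I·|Z_R| = 0.00148 × 1130 = 1.68 V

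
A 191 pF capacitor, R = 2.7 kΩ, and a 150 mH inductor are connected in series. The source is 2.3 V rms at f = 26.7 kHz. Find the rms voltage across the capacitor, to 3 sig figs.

ω = 2πf = 167800 rad/s
X_L = ωL = 25200 Ω
X_C = 1/(ωC) = 31200 Ω
Net reactance X = X_L − X_C = -6040 Ω
Z = 2700 − j6040 Ω
|Z| = √(2700² + 6040²) = 6620 Ω
I = V/|Z| = 347 μA
V_C = I·|Z_C| = 0.000347 × 31200 = 10.8 V

10.8 V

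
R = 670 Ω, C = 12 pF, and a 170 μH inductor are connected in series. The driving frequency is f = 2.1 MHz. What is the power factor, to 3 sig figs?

0.162

ω = 2πf = 1.319e+07 rad/s
X_L = ωL = 2240 Ω
X_C = 1/(ωC) = 6320 Ω
Net reactance X = X_L − X_C = -4070 Ω
Z = 670 − j4070 Ω
|Z| = √(670² + 4070²) = 4130 Ω
∠Z = arctan(-4070/670) = -80.7°
cos φ = cos(-80.7°) = 0.162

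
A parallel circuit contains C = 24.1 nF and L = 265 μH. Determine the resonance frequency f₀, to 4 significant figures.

62.98 kHz

ω₀ = 1/√(LC) = 1/√(0.000265 × 2.41e-08) = 395700 rad/s
f₀ = ω₀/(2π) = 62.98 kHz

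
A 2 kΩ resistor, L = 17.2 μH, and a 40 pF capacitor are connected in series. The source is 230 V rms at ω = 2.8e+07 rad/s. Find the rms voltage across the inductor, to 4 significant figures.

54.25 V

X_L = ωL = 481.6 Ω
X_C = 1/(ωC) = 892.9 Ω
Net reactance X = X_L − X_C = -411.3 Ω
Z = 2000 − j411.3 Ω
|Z| = √(2000² + 411.3²) = 2042 Ω
I = V/|Z| = 112.6 mA
V_L = I·|Z_L| = 0.1126 × 481.6 = 54.25 V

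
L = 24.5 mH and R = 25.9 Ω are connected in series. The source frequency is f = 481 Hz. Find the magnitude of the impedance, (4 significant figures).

78.44 Ω

ω = 2πf = 3022 rad/s
X_L = ωL = 74.04 Ω
Z = 25.90 + j74.04 Ω
|Z| = √(25.90² + 74.04²) = 78.44 Ω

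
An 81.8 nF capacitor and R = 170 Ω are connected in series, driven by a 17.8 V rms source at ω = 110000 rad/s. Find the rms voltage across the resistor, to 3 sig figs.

X_C = 1/(ωC) = 111 Ω
Z = 170 − j111 Ω
|Z| = √(170² + 111²) = 203 Ω
I = V/|Z| = 87.6 mA
V_R = I·|Z_R| = 0.0876 × 170 = 14.9 V

14.9 V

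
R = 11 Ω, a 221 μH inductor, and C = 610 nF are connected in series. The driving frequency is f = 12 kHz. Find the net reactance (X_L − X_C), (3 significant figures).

ω = 2πf = 75400 rad/s
X_L = ωL = 16.7 Ω
X_C = 1/(ωC) = 21.7 Ω
X = 16.7 − 21.7 = -5.08 Ω

-5.08 Ω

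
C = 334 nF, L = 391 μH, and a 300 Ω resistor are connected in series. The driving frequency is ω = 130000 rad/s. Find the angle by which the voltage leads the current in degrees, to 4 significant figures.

5.294°

X_L = ωL = 50.83 Ω
X_C = 1/(ωC) = 23.03 Ω
Net reactance X = X_L − X_C = 27.80 Ω
Z = 300.0 + j27.80 Ω
|Z| = √(300.0² + 27.80²) = 301.3 Ω
∠Z = arctan(27.80/300.0) = 5.294°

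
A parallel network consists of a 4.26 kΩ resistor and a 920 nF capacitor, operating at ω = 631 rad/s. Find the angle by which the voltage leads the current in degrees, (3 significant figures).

X_C = 1/(ωC) = 1720 Ω
Parallel: admittances add. Y = 1/R + jωC
Y = (0.000235 + j0.000581) S
|Y| = 0.000626 S → |Z| = 1/|Y| = 1600 Ω, ∠Z = −∠Y = -68.0°

-68.0°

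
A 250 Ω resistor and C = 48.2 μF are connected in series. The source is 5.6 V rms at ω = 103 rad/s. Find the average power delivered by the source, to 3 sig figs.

76.1 mW

X_C = 1/(ωC) = 201 Ω
Z = 250 − j201 Ω
|Z| = √(250² + 201²) = 321 Ω
∠Z = arctan(-201/250) = -38.9°
I = V/|Z| = 17.4 mA
P = VI cos φ = 5.6 × 0.0174 × cos(-38.9°) = 76.1 mW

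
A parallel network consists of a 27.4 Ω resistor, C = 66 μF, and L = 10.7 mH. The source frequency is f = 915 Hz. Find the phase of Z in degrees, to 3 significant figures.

-84.3°

ω = 2πf = 5749 rad/s
X_L = ωL = 61.5 Ω
X_C = 1/(ωC) = 2.64 Ω
Parallel: admittances add. Y = 1/R + 1/(jωL) + jωC
Y = (0.0365 + j0.363) S
|Y| = 0.365 S → |Z| = 1/|Y| = 2.74 Ω, ∠Z = −∠Y = -84.3°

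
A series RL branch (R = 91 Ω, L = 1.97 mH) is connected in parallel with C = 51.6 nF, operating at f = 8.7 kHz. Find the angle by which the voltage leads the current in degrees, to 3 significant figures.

29.6°

ω = 2πf = 54660 rad/s
X_L = ωL = 108 Ω
X_C = 1/(ωC) = 355 Ω
Branch 1 (R+jX_L): Z₁ = 91.0 + j108 Ω, |Z₁| = 141 Ω
Branch 2 (−jX_C): Z₂ = −j355 Ω
Parallel: Z = Z₁Z₂/(Z₁+Z₂), |Z| = 190 Ω, ∠Z = 29.6°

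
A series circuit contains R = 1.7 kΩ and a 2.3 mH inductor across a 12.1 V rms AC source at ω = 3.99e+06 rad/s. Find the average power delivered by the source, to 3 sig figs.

2.86 mW

X_L = ωL = 9180 Ω
Z = 1700 + j9180 Ω
|Z| = √(1700² + 9180²) = 9330 Ω
∠Z = arctan(9180/1700) = 79.5°
I = V/|Z| = 1.30 mA
P = VI cos φ = 12.1 × 0.00130 × cos(79.5°) = 2.86 mW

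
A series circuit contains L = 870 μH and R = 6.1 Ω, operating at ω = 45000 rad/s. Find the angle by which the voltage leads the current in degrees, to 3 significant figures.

81.1°

X_L = ωL = 39.1 Ω
Z = 6.10 + j39.1 Ω
|Z| = √(6.10² + 39.1²) = 39.6 Ω
∠Z = arctan(39.1/6.10) = 81.1°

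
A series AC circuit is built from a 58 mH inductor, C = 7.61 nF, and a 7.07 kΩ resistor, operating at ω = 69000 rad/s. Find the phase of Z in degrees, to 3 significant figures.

X_L = ωL = 4000 Ω
X_C = 1/(ωC) = 1900 Ω
Net reactance X = X_L − X_C = 2100 Ω
Z = 7070 + j2100 Ω
|Z| = √(7070² + 2100²) = 7370 Ω
∠Z = arctan(2100/7070) = 16.5°

16.5°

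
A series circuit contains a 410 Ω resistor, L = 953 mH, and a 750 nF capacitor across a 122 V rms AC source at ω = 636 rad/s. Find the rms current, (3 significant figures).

X_L = ωL = 606 Ω
X_C = 1/(ωC) = 2100 Ω
Net reactance X = X_L − X_C = -1490 Ω
Z = 410 − j1490 Ω
|Z| = √(410² + 1490²) = 1550 Ω
I = V/|Z| = 122/1550 = 78.9 mA

78.9 mA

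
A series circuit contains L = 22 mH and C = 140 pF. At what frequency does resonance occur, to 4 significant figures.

90.69 kHz

ω₀ = 1/√(LC) = 1/√(0.022 × 1.4e-10) = 569800 rad/s
f₀ = ω₀/(2π) = 90.69 kHz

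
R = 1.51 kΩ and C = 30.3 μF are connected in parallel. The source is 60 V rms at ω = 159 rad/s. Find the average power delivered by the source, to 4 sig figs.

X_C = 1/(ωC) = 207.6 Ω
Parallel: admittances add. Y = 1/R + jωC
Y = (0.0006623 + j0.004818) S
|Y| = 0.004863 S → |Z| = 1/|Y| = 205.6 Ω, ∠Z = −∠Y = -82.17°
I = V/|Z| = 291.8 mA
P = VI cos φ = 60 × 0.2918 × cos(-82.17°) = 2.384 W

2.384 W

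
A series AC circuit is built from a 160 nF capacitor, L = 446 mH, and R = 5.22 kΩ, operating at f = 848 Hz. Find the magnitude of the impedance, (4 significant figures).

5357 Ω

ω = 2πf = 5328 rad/s
X_L = ωL = 2376 Ω
X_C = 1/(ωC) = 1173 Ω
Net reactance X = X_L − X_C = 1203 Ω
Z = 5220 + j1203 Ω
|Z| = √(5220² + 1203²) = 5357 Ω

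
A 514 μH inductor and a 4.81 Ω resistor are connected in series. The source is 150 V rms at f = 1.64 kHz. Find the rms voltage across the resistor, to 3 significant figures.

ω = 2πf = 10300 rad/s
X_L = ωL = 5.30 Ω
Z = 4.81 + j5.30 Ω
|Z| = √(4.81² + 5.30²) = 7.15 Ω
I = V/|Z| = 21.0 A
V_R = I·|Z_R| = 21.0 × 4.81 = 101 V

101 V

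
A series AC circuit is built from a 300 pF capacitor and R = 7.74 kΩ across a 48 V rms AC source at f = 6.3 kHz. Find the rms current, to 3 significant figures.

ω = 2πf = 39580 rad/s
X_C = 1/(ωC) = 84200 Ω
Z = 7740 − j84200 Ω
|Z| = √(7740² + 84200²) = 84600 Ω
I = V/|Z| = 48/84600 = 568 μA

568 μA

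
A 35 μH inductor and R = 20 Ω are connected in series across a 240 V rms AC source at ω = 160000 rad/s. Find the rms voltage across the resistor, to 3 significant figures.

X_L = ωL = 5.60 Ω
Z = 20.0 + j5.60 Ω
|Z| = √(20.0² + 5.60²) = 20.8 Ω
I = V/|Z| = 11.6 A
V_R = I·|Z_R| = 11.6 × 20.0 = 231 V

231 V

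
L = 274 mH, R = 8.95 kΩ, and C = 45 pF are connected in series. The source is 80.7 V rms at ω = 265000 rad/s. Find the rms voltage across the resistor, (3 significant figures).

50.2 V

X_L = ωL = 72600 Ω
X_C = 1/(ωC) = 83900 Ω
Net reactance X = X_L − X_C = -11200 Ω
Z = 8950 − j11200 Ω
|Z| = √(8950² + 11200²) = 14400 Ω
I = V/|Z| = 5.61 mA
V_R = I·|Z_R| = 0.00561 × 8950 = 50.2 V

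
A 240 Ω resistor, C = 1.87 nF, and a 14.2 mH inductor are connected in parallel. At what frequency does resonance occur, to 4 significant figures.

ω₀ = 1/√(LC) = 1/√(0.0142 × 1.87e-09) = 194100 rad/s
f₀ = ω₀/(2π) = 30.89 kHz

30.89 kHz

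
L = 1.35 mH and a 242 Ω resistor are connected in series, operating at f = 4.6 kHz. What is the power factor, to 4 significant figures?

ω = 2πf = 28900 rad/s
X_L = ωL = 39.02 Ω
Z = 242.0 + j39.02 Ω
|Z| = √(242.0² + 39.02²) = 245.1 Ω
∠Z = arctan(39.02/242.0) = 9.159°
cos φ = cos(9.159°) = 0.9872

0.9872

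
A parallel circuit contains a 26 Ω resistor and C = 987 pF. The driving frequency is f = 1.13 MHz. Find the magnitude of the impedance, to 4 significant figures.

25.58 Ω

ω = 2πf = 7.1e+06 rad/s
X_C = 1/(ωC) = 142.7 Ω
Parallel: admittances add. Y = 1/R + jωC
Y = (0.03846 + j0.007008) S
|Y| = 0.03909 S → |Z| = 1/|Y| = 25.58 Ω, ∠Z = −∠Y = -10.33°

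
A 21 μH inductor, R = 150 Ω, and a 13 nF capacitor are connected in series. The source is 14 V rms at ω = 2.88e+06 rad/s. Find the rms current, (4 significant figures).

91.05 mA

X_L = ωL = 60.48 Ω
X_C = 1/(ωC) = 26.71 Ω
Net reactance X = X_L − X_C = 33.77 Ω
Z = 150.0 + j33.77 Ω
|Z| = √(150.0² + 33.77²) = 153.8 Ω
I = V/|Z| = 14/153.8 = 91.05 mA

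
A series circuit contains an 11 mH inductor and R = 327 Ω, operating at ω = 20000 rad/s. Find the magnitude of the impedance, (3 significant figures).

X_L = ωL = 220 Ω
Z = 327 + j220 Ω
|Z| = √(327² + 220²) = 394 Ω

394 Ω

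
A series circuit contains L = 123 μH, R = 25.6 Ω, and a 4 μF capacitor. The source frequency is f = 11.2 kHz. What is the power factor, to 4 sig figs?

ω = 2πf = 70370 rad/s
X_L = ωL = 8.656 Ω
X_C = 1/(ωC) = 3.553 Ω
Net reactance X = X_L − X_C = 5.103 Ω
Z = 25.60 + j5.103 Ω
|Z| = √(25.60² + 5.103²) = 26.10 Ω
∠Z = arctan(5.103/25.60) = 11.27°
cos φ = cos(11.27°) = 0.9807

0.9807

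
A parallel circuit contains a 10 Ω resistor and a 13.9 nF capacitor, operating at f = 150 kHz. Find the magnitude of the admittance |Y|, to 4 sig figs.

ω = 2πf = 942500 rad/s
X_C = 1/(ωC) = 76.33 Ω
Parallel: admittances add. Y = 1/R + jωC
Y = (0.1000 + j0.01310) S
|Y| = 0.1009 S → |Z| = 1/|Y| = 9.915 Ω, ∠Z = −∠Y = -7.463°

100.9 mS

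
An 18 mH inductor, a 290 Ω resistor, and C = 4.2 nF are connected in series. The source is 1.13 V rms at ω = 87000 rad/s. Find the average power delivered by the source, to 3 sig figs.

255 μW

X_L = ωL = 1570 Ω
X_C = 1/(ωC) = 2740 Ω
Net reactance X = X_L − X_C = -1170 Ω
Z = 290 − j1170 Ω
|Z| = √(290² + 1170²) = 1210 Ω
∠Z = arctan(-1170/290) = -76.1°
I = V/|Z| = 937 μA
P = VI cos φ = 1.13 × 0.000937 × cos(-76.1°) = 255 μW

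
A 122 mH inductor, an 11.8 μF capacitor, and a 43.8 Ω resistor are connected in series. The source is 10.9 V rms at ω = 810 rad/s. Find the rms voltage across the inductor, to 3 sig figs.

X_L = ωL = 98.8 Ω
X_C = 1/(ωC) = 105 Ω
Net reactance X = X_L − X_C = -5.80 Ω
Z = 43.8 − j5.80 Ω
|Z| = √(43.8² + 5.80²) = 44.2 Ω
I = V/|Z| = 247 mA
V_L = I·|Z_L| = 0.247 × 98.8 = 24.4 V

24.4 V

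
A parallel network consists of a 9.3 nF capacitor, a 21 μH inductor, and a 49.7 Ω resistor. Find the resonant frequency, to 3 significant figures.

360 kHz

ω₀ = 1/√(LC) = 1/√(2.1e-05 × 9.3e-09) = 2.263e+06 rad/s
f₀ = ω₀/(2π) = 360 kHz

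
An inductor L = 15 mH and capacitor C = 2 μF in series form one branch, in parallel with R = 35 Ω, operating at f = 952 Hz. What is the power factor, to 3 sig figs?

0.173

ω = 2πf = 5982 rad/s
X_L = ωL = 89.7 Ω
X_C = 1/(ωC) = 83.6 Ω
Branch 1: Z₁ = R = 35.0 Ω
Branch 2 (series LC): Z₂ = j(X_L − X_C) = j6.13 Ω
Parallel: Z = Z₁Z₂/(Z₁+Z₂), |Z| = 6.04 Ω, ∠Z = 80.1°
cos φ = cos(80.1°) = 0.173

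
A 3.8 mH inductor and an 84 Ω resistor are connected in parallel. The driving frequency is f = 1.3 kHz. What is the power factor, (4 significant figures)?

ω = 2πf = 8168 rad/s
X_L = ωL = 31.04 Ω
Parallel: admittances add. Y = 1/R + 1/(jωL)
Y = (0.01190 − j0.03222) S
|Y| = 0.03435 S → |Z| = 1/|Y| = 29.11 Ω, ∠Z = −∠Y = 69.72°
cos φ = cos(69.72°) = 0.3466

0.3466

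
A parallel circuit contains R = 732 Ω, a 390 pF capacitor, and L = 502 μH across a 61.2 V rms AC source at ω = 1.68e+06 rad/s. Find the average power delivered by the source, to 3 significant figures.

5.12 W

X_L = ωL = 843 Ω
X_C = 1/(ωC) = 1530 Ω
Parallel: admittances add. Y = 1/R + 1/(jωL) + jωC
Y = (0.00137 − j0.000531) S
|Y| = 0.00147 S → |Z| = 1/|Y| = 682 Ω, ∠Z = −∠Y = 21.2°
I = V/|Z| = 89.7 mA
P = VI cos φ = 61.2 × 0.0897 × cos(21.2°) = 5.12 W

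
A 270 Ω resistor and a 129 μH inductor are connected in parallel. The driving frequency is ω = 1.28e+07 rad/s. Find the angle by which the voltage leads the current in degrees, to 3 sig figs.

X_L = ωL = 1650 Ω
Parallel: admittances add. Y = 1/R + 1/(jωL)
Y = (0.00370 − j0.000606) S
|Y| = 0.00375 S → |Z| = 1/|Y| = 266 Ω, ∠Z = −∠Y = 9.29°

9.29°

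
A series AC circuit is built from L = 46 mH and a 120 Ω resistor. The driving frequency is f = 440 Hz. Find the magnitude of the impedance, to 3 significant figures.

ω = 2πf = 2765 rad/s
X_L = ωL = 127 Ω
Z = 120 + j127 Ω
|Z| = √(120² + 127²) = 175 Ω

175 Ω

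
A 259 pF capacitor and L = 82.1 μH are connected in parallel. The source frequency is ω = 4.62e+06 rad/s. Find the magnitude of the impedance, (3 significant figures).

695 Ω

X_L = ωL = 379 Ω
X_C = 1/(ωC) = 836 Ω
Parallel: admittances add. Y = 1/(jωL) + jωC
Y = (0 − j0.00144) S
|Y| = 0.00144 S → |Z| = 1/|Y| = 695 Ω, ∠Z = −∠Y = 90.0°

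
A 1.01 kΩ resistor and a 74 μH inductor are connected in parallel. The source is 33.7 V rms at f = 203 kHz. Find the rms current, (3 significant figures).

359 mA

ω = 2πf = 1.275e+06 rad/s
X_L = ωL = 94.4 Ω
Parallel: admittances add. Y = 1/R + 1/(jωL)
Y = (0.000990 − j0.0106) S
|Y| = 0.0106 S → |Z| = 1/|Y| = 94.0 Ω, ∠Z = −∠Y = 84.7°
I = V/|Z| = 33.7/94.0 = 359 mA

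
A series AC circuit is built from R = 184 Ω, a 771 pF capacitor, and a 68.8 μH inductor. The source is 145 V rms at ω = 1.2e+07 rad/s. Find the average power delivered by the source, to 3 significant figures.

7.05 W

X_L = ωL = 826 Ω
X_C = 1/(ωC) = 108 Ω
Net reactance X = X_L − X_C = 718 Ω
Z = 184 + j718 Ω
|Z| = √(184² + 718²) = 741 Ω
∠Z = arctan(718/184) = 75.6°
I = V/|Z| = 196 mA
P = VI cos φ = 145 × 0.196 × cos(75.6°) = 7.05 W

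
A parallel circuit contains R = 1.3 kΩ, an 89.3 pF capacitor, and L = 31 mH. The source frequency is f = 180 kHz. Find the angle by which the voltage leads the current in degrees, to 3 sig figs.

-5.38°

ω = 2πf = 1.131e+06 rad/s
X_L = ωL = 35100 Ω
X_C = 1/(ωC) = 9900 Ω
Parallel: admittances add. Y = 1/R + 1/(jωL) + jωC
Y = (0.000769 + j7.25e-05) S
|Y| = 0.000773 S → |Z| = 1/|Y| = 1290 Ω, ∠Z = −∠Y = -5.38°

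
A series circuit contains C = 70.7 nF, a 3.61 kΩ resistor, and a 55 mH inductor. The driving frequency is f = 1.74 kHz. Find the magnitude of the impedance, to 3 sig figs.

3680 Ω

ω = 2πf = 10930 rad/s
X_L = ωL = 601 Ω
X_C = 1/(ωC) = 1290 Ω
Net reactance X = X_L − X_C = -692 Ω
Z = 3610 − j692 Ω
|Z| = √(3610² + 692²) = 3680 Ω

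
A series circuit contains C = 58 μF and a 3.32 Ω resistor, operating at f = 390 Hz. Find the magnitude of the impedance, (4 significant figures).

ω = 2πf = 2450 rad/s
X_C = 1/(ωC) = 7.036 Ω
Z = 3.320 − j7.036 Ω
|Z| = √(3.320² + 7.036²) = 7.780 Ω

7.780 Ω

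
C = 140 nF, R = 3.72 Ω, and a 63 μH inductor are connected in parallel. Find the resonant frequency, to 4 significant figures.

53.59 kHz

ω₀ = 1/√(LC) = 1/√(6.3e-05 × 1.4e-07) = 336700 rad/s
f₀ = ω₀/(2π) = 53.59 kHz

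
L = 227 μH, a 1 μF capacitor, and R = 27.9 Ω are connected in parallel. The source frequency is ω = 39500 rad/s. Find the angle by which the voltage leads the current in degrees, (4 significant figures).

X_L = ωL = 8.966 Ω
X_C = 1/(ωC) = 25.32 Ω
Parallel: admittances add. Y = 1/R + 1/(jωL) + jωC
Y = (0.03584 − j0.07203) S
|Y| = 0.08045 S → |Z| = 1/|Y| = 12.43 Ω, ∠Z = −∠Y = 63.54°

63.54°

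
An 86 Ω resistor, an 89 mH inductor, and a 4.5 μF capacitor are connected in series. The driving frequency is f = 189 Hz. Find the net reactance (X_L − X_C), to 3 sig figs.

-81.4 Ω

ω = 2πf = 1188 rad/s
X_L = ωL = 106 Ω
X_C = 1/(ωC) = 187 Ω
X = 106 − 187 = -81.4 Ω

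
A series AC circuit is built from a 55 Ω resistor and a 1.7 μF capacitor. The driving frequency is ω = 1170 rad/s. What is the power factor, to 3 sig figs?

0.109

X_C = 1/(ωC) = 503 Ω
Z = 55.0 − j503 Ω
|Z| = √(55.0² + 503²) = 506 Ω
∠Z = arctan(-503/55.0) = -83.8°
cos φ = cos(-83.8°) = 0.109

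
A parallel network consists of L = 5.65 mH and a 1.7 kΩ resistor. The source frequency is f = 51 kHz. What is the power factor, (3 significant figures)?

0.729

ω = 2πf = 320400 rad/s
X_L = ωL = 1810 Ω
Parallel: admittances add. Y = 1/R + 1/(jωL)
Y = (0.000588 − j0.000552) S
|Y| = 0.000807 S → |Z| = 1/|Y| = 1240 Ω, ∠Z = −∠Y = 43.2°
cos φ = cos(43.2°) = 0.729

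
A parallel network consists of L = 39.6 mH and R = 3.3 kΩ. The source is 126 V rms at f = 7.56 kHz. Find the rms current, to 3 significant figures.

77.1 mA

ω = 2πf = 47500 rad/s
X_L = ωL = 1880 Ω
Parallel: admittances add. Y = 1/R + 1/(jωL)
Y = (0.000303 − j0.000532) S
|Y| = 0.000612 S → |Z| = 1/|Y| = 1630 Ω, ∠Z = −∠Y = 60.3°
I = V/|Z| = 126/1630 = 77.1 mA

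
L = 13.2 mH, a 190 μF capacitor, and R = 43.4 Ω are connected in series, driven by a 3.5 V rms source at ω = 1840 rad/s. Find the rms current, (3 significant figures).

X_L = ωL = 24.3 Ω
X_C = 1/(ωC) = 2.86 Ω
Net reactance X = X_L − X_C = 21.4 Ω
Z = 43.4 + j21.4 Ω
|Z| = √(43.4² + 21.4²) = 48.4 Ω
I = V/|Z| = 3.5/48.4 = 72.3 mA

72.3 mA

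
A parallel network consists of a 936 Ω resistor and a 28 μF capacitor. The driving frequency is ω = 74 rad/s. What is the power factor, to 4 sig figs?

0.4583

X_C = 1/(ωC) = 482.6 Ω
Parallel: admittances add. Y = 1/R + jωC
Y = (0.001068 + j0.002072) S
|Y| = 0.002331 S → |Z| = 1/|Y| = 429.0 Ω, ∠Z = −∠Y = -62.72°
cos φ = cos(-62.72°) = 0.4583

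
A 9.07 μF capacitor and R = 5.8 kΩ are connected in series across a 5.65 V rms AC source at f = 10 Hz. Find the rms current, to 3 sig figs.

932 μA

ω = 2πf = 62.83 rad/s
X_C = 1/(ωC) = 1750 Ω
Z = 5800 − j1750 Ω
|Z| = √(5800² + 1750²) = 6060 Ω
I = V/|Z| = 5.65/6060 = 932 μA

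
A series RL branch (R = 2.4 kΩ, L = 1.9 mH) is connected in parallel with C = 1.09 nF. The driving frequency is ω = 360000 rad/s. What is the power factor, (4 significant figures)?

0.8064

X_L = ωL = 684.0 Ω
X_C = 1/(ωC) = 2548 Ω
Branch 1 (R+jX_L): Z₁ = 2400 + j684.0 Ω, |Z₁| = 2496 Ω
Branch 2 (−jX_C): Z₂ = −j2548 Ω
Parallel: Z = Z₁Z₂/(Z₁+Z₂), |Z| = 2093 Ω, ∠Z = -36.25°
cos φ = cos(-36.25°) = 0.8064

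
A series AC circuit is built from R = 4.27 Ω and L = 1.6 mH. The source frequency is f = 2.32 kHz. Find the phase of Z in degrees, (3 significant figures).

ω = 2πf = 14580 rad/s
X_L = ωL = 23.3 Ω
Z = 4.27 + j23.3 Ω
|Z| = √(4.27² + 23.3²) = 23.7 Ω
∠Z = arctan(23.3/4.27) = 79.6°

79.6°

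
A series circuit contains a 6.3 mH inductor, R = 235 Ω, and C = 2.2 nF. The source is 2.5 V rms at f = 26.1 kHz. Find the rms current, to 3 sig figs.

ω = 2πf = 164000 rad/s
X_L = ωL = 1030 Ω
X_C = 1/(ωC) = 2770 Ω
Net reactance X = X_L − X_C = -1740 Ω
Z = 235 − j1740 Ω
|Z| = √(235² + 1740²) = 1750 Ω
I = V/|Z| = 2.5/1750 = 1.42 mA

1.42 mA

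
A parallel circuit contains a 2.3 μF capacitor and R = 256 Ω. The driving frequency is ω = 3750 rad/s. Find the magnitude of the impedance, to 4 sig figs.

X_C = 1/(ωC) = 115.9 Ω
Parallel: admittances add. Y = 1/R + jωC
Y = (0.003906 + j0.008625) S
|Y| = 0.009468 S → |Z| = 1/|Y| = 105.6 Ω, ∠Z = −∠Y = -65.63°

105.6 Ω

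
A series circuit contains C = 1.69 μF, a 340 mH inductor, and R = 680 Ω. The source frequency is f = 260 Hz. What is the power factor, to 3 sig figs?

0.962

ω = 2πf = 1634 rad/s
X_L = ωL = 555 Ω
X_C = 1/(ωC) = 362 Ω
Net reactance X = X_L − X_C = 193 Ω
Z = 680 + j193 Ω
|Z| = √(680² + 193²) = 707 Ω
∠Z = arctan(193/680) = 15.9°
cos φ = cos(15.9°) = 0.962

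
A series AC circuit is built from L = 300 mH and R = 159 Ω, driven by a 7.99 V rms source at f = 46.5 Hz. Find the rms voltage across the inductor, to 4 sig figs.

ω = 2πf = 292.2 rad/s
X_L = ωL = 87.65 Ω
Z = 159.0 + j87.65 Ω
|Z| = √(159.0² + 87.65²) = 181.6 Ω
I = V/|Z| = 44.01 mA
V_L = I·|Z_L| = 0.04401 × 87.65 = 3.857 V

3.857 V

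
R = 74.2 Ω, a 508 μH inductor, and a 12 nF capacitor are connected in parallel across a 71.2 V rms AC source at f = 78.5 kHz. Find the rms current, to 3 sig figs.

ω = 2πf = 493200 rad/s
X_L = ωL = 251 Ω
X_C = 1/(ωC) = 169 Ω
Parallel: admittances add. Y = 1/R + 1/(jωL) + jωC
Y = (0.0135 + j0.00193) S
|Y| = 0.0136 S → |Z| = 1/|Y| = 73.5 Ω, ∠Z = −∠Y = -8.14°
I = V/|Z| = 71.2/73.5 = 969 mA

969 mA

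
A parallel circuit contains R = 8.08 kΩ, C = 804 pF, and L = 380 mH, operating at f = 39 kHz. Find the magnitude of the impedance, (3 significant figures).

4470 Ω

ω = 2πf = 245000 rad/s
X_L = ωL = 93100 Ω
X_C = 1/(ωC) = 5080 Ω
Parallel: admittances add. Y = 1/R + 1/(jωL) + jωC
Y = (0.000124 + j0.000186) S
|Y| = 0.000224 S → |Z| = 1/|Y| = 4470 Ω, ∠Z = −∠Y = -56.4°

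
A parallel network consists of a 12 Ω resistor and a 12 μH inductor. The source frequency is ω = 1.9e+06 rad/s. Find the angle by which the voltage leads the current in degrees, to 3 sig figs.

X_L = ωL = 22.8 Ω
Parallel: admittances add. Y = 1/R + 1/(jωL)
Y = (0.0833 − j0.0439) S
|Y| = 0.0942 S → |Z| = 1/|Y| = 10.6 Ω, ∠Z = −∠Y = 27.8°

27.8°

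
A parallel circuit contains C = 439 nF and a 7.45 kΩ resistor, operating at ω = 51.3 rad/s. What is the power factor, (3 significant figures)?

0.986

X_C = 1/(ωC) = 44400 Ω
Parallel: admittances add. Y = 1/R + jωC
Y = (0.000134 + j2.25e-05) S
|Y| = 0.000136 S → |Z| = 1/|Y| = 7350 Ω, ∠Z = −∠Y = -9.52°
cos φ = cos(-9.52°) = 0.986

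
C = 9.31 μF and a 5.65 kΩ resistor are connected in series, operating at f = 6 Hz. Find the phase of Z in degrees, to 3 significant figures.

-26.8°

ω = 2πf = 37.70 rad/s
X_C = 1/(ωC) = 2850 Ω
Z = 5650 − j2850 Ω
|Z| = √(5650² + 2850²) = 6330 Ω
∠Z = arctan(-2850/5650) = -26.8°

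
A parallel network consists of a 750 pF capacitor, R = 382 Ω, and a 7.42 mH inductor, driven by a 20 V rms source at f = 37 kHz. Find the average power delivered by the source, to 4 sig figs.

1.047 W

ω = 2πf = 232500 rad/s
X_L = ωL = 1725 Ω
X_C = 1/(ωC) = 5735 Ω
Parallel: admittances add. Y = 1/R + 1/(jωL) + jωC
Y = (0.002618 − j0.0004054) S
|Y| = 0.002649 S → |Z| = 1/|Y| = 377.5 Ω, ∠Z = −∠Y = 8.802°
I = V/|Z| = 52.98 mA
P = VI cos φ = 20 × 0.05298 × cos(8.802°) = 1.047 W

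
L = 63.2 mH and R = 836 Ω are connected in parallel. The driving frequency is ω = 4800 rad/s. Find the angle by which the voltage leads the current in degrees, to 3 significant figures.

X_L = ωL = 303 Ω
Parallel: admittances add. Y = 1/R + 1/(jωL)
Y = (0.00120 − j0.00330) S
|Y| = 0.00351 S → |Z| = 1/|Y| = 285 Ω, ∠Z = −∠Y = 70.1°

70.1°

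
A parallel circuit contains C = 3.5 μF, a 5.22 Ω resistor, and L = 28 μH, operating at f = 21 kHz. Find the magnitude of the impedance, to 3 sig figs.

3.70 Ω

ω = 2πf = 131900 rad/s
X_L = ωL = 3.69 Ω
X_C = 1/(ωC) = 2.17 Ω
Parallel: admittances add. Y = 1/R + 1/(jωL) + jωC
Y = (0.192 + j0.191) S
|Y| = 0.271 S → |Z| = 1/|Y| = 3.70 Ω, ∠Z = −∠Y = -44.9°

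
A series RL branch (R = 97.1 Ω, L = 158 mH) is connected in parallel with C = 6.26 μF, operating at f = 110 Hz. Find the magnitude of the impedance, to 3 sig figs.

ω = 2πf = 691.2 rad/s
X_L = ωL = 109 Ω
X_C = 1/(ωC) = 231 Ω
Branch 1 (R+jX_L): Z₁ = 97.1 + j109 Ω, |Z₁| = 146 Ω
Branch 2 (−jX_C): Z₂ = −j231 Ω
Parallel: Z = Z₁Z₂/(Z₁+Z₂), |Z| = 217 Ω, ∠Z = 9.82°

217 Ω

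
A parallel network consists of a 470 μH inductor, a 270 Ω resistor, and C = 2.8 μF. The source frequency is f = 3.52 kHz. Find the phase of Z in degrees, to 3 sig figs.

ω = 2πf = 22120 rad/s
X_L = ωL = 10.4 Ω
X_C = 1/(ωC) = 16.1 Ω
Parallel: admittances add. Y = 1/R + 1/(jωL) + jωC
Y = (0.00370 − j0.0343) S
|Y| = 0.0345 S → |Z| = 1/|Y| = 29.0 Ω, ∠Z = −∠Y = 83.8°

83.8°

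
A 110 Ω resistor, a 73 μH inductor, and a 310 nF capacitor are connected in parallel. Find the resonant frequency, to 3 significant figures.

ω₀ = 1/√(LC) = 1/√(7.3e-05 × 3.1e-07) = 210200 rad/s
f₀ = ω₀/(2π) = 33.5 kHz

33.5 kHz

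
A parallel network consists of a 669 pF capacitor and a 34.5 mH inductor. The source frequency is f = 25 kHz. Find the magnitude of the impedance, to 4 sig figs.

ω = 2πf = 157100 rad/s
X_L = ωL = 5419 Ω
X_C = 1/(ωC) = 9516 Ω
Parallel: admittances add. Y = 1/(jωL) + jωC
Y = (0 − j7.944e-05) S
|Y| = 7.944e-05 S → |Z| = 1/|Y| = 12590 Ω, ∠Z = −∠Y = 90.00°

12590 Ω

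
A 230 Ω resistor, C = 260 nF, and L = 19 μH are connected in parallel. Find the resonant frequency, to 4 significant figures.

71.61 kHz

ω₀ = 1/√(LC) = 1/√(1.9e-05 × 2.6e-07) = 449900 rad/s
f₀ = ω₀/(2π) = 71.61 kHz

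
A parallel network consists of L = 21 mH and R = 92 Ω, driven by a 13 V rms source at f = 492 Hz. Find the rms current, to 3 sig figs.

ω = 2πf = 3091 rad/s
X_L = ωL = 64.9 Ω
Parallel: admittances add. Y = 1/R + 1/(jωL)
Y = (0.0109 − j0.0154) S
|Y| = 0.0189 S → |Z| = 1/|Y| = 53.0 Ω, ∠Z = −∠Y = 54.8°
I = V/|Z| = 13/53.0 = 245 mA

245 mA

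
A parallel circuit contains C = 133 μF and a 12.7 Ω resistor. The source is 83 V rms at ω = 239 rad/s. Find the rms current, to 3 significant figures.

7.05 A

X_C = 1/(ωC) = 31.5 Ω
Parallel: admittances add. Y = 1/R + jωC
Y = (0.0787 + j0.0318) S
|Y| = 0.0849 S → |Z| = 1/|Y| = 11.8 Ω, ∠Z = −∠Y = -22.0°
I = V/|Z| = 83/11.8 = 7.05 A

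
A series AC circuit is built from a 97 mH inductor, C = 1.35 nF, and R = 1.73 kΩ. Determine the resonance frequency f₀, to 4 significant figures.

13.91 kHz

ω₀ = 1/√(LC) = 1/√(0.097 × 1.35e-09) = 87390 rad/s
f₀ = ω₀/(2π) = 13.91 kHz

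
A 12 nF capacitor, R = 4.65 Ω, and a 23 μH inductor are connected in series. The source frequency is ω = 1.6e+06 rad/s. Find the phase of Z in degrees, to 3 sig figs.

-73.1°

X_L = ωL = 36.8 Ω
X_C = 1/(ωC) = 52.1 Ω
Net reactance X = X_L − X_C = -15.3 Ω
Z = 4.65 − j15.3 Ω
|Z| = √(4.65² + 15.3²) = 16.0 Ω
∠Z = arctan(-15.3/4.65) = -73.1°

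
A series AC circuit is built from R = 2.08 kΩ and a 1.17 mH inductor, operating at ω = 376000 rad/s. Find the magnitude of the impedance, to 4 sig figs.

2126 Ω

X_L = ωL = 439.9 Ω
Z = 2080 + j439.9 Ω
|Z| = √(2080² + 439.9²) = 2126 Ω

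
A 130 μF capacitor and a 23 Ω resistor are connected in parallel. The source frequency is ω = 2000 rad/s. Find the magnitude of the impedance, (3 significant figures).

3.79 Ω

X_C = 1/(ωC) = 3.85 Ω
Parallel: admittances add. Y = 1/R + jωC
Y = (0.0435 + j0.260) S
|Y| = 0.264 S → |Z| = 1/|Y| = 3.79 Ω, ∠Z = −∠Y = -80.5°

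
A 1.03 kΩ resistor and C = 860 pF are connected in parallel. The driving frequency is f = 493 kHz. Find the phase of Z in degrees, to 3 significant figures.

ω = 2πf = 3.098e+06 rad/s
X_C = 1/(ωC) = 375 Ω
Parallel: admittances add. Y = 1/R + jωC
Y = (0.000971 + j0.00266) S
|Y| = 0.00284 S → |Z| = 1/|Y| = 353 Ω, ∠Z = −∠Y = -70.0°

-70.0°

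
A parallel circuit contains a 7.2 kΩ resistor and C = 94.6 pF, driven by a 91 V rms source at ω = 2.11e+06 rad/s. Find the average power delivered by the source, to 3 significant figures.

1.15 W

X_C = 1/(ωC) = 5010 Ω
Parallel: admittances add. Y = 1/R + jωC
Y = (0.000139 + j0.000200) S
|Y| = 0.000243 S → |Z| = 1/|Y| = 4110 Ω, ∠Z = −∠Y = -55.2°
I = V/|Z| = 22.1 mA
P = VI cos φ = 91 × 0.0221 × cos(-55.2°) = 1.15 W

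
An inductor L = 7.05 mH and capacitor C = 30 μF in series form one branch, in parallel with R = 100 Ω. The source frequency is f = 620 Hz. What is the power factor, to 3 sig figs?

0.186

ω = 2πf = 3896 rad/s
X_L = ωL = 27.5 Ω
X_C = 1/(ωC) = 8.56 Ω
Branch 1: Z₁ = R = 100 Ω
Branch 2 (series LC): Z₂ = j(X_L − X_C) = j18.9 Ω
Parallel: Z = Z₁Z₂/(Z₁+Z₂), |Z| = 18.6 Ω, ∠Z = 79.3°
cos φ = cos(79.3°) = 0.186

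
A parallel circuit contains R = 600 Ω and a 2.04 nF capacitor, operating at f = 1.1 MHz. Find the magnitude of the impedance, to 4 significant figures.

70.43 Ω

ω = 2πf = 6.912e+06 rad/s
X_C = 1/(ωC) = 70.92 Ω
Parallel: admittances add. Y = 1/R + jωC
Y = (0.001667 + j0.01410) S
|Y| = 0.01420 S → |Z| = 1/|Y| = 70.43 Ω, ∠Z = −∠Y = -83.26°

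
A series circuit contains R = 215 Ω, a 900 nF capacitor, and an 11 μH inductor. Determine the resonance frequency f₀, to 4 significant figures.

ω₀ = 1/√(LC) = 1/√(1.1e-05 × 9e-07) = 317800 rad/s
f₀ = ω₀/(2π) = 50.58 kHz

50.58 kHz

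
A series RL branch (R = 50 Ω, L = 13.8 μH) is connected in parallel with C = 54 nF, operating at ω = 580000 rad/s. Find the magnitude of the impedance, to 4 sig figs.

X_L = ωL = 8.004 Ω
X_C = 1/(ωC) = 31.93 Ω
Branch 1 (R+jX_L): Z₁ = 50.00 + j8.004 Ω, |Z₁| = 50.64 Ω
Branch 2 (−jX_C): Z₂ = −j31.93 Ω
Parallel: Z = Z₁Z₂/(Z₁+Z₂), |Z| = 29.17 Ω, ∠Z = -55.33°

29.17 Ω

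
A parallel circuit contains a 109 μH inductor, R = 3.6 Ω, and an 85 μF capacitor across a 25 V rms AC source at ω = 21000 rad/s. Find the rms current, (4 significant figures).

X_L = ωL = 2.289 Ω
X_C = 1/(ωC) = 0.5602 Ω
Parallel: admittances add. Y = 1/R + 1/(jωL) + jωC
Y = (0.2778 + j1.348) S
|Y| = 1.376 S → |Z| = 1/|Y| = 0.7265 Ω, ∠Z = −∠Y = -78.36°
I = V/|Z| = 25/0.7265 = 34.41 A

34.41 A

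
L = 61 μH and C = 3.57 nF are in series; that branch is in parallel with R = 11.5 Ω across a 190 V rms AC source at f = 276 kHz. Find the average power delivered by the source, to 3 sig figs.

ω = 2πf = 1.734e+06 rad/s
X_L = ωL = 106 Ω
X_C = 1/(ωC) = 162 Ω
Branch 1: Z₁ = R = 11.5 Ω
Branch 2 (series LC): Z₂ = j(X_L − X_C) = −j55.7 Ω
Parallel: Z = Z₁Z₂/(Z₁+Z₂), |Z| = 11.3 Ω, ∠Z = -11.7°
I = V/|Z| = 16.9 A
P = VI cos φ = 190 × 16.9 × cos(-11.7°) = 3.14 kW

3.14 kW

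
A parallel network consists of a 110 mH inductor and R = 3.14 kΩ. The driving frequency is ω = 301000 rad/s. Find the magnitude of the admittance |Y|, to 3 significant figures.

X_L = ωL = 33100 Ω
Parallel: admittances add. Y = 1/R + 1/(jωL)
Y = (0.000318 − j3.02e-05) S
|Y| = 0.000320 S → |Z| = 1/|Y| = 3130 Ω, ∠Z = −∠Y = 5.42°

320 μS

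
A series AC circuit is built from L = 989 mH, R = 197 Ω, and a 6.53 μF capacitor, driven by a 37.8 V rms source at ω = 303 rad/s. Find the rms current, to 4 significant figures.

132.7 mA

X_L = ωL = 299.7 Ω
X_C = 1/(ωC) = 505.4 Ω
Net reactance X = X_L − X_C = -205.7 Ω
Z = 197.0 − j205.7 Ω
|Z| = √(197.0² + 205.7²) = 284.8 Ω
I = V/|Z| = 37.8/284.8 = 132.7 mA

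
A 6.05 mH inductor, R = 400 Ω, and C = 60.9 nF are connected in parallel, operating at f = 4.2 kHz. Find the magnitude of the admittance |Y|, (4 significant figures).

5.285 mS

ω = 2πf = 26390 rad/s
X_L = ωL = 159.7 Ω
X_C = 1/(ωC) = 622.2 Ω
Parallel: admittances add. Y = 1/R + 1/(jωL) + jωC
Y = (0.002500 − j0.004656) S
|Y| = 0.005285 S → |Z| = 1/|Y| = 189.2 Ω, ∠Z = −∠Y = 61.77°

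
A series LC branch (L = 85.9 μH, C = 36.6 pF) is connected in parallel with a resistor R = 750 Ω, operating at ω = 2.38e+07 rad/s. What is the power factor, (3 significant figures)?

X_L = ωL = 2040 Ω
X_C = 1/(ωC) = 1150 Ω
Branch 1: Z₁ = R = 750 Ω
Branch 2 (series LC): Z₂ = j(X_L − X_C) = j896 Ω
Parallel: Z = Z₁Z₂/(Z₁+Z₂), |Z| = 575 Ω, ∠Z = 39.9°
cos φ = cos(39.9°) = 0.767

0.767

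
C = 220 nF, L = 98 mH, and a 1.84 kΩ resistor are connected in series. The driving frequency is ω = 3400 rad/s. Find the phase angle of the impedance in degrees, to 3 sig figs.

X_L = ωL = 333 Ω
X_C = 1/(ωC) = 1340 Ω
Net reactance X = X_L − X_C = -1000 Ω
Z = 1840 − j1000 Ω
|Z| = √(1840² + 1000²) = 2100 Ω
∠Z = arctan(-1000/1840) = -28.6°

-28.6°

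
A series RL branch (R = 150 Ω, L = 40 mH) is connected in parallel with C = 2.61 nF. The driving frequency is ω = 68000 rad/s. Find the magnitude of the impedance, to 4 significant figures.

5260 Ω

X_L = ωL = 2720 Ω
X_C = 1/(ωC) = 5634 Ω
Branch 1 (R+jX_L): Z₁ = 150.0 + j2720 Ω, |Z₁| = 2724 Ω
Branch 2 (−jX_C): Z₂ = −j5634 Ω
Parallel: Z = Z₁Z₂/(Z₁+Z₂), |Z| = 5260 Ω, ∠Z = 83.90°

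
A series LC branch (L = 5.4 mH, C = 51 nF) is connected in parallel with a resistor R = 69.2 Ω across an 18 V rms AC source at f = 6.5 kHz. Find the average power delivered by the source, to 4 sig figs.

ω = 2πf = 40840 rad/s
X_L = ωL = 220.5 Ω
X_C = 1/(ωC) = 480.1 Ω
Branch 1: Z₁ = R = 69.20 Ω
Branch 2 (series LC): Z₂ = j(X_L − X_C) = −j259.6 Ω
Parallel: Z = Z₁Z₂/(Z₁+Z₂), |Z| = 66.86 Ω, ∠Z = -14.93°
I = V/|Z| = 269.2 mA
P = VI cos φ = 18 × 0.2692 × cos(-14.93°) = 4.682 W

4.682 W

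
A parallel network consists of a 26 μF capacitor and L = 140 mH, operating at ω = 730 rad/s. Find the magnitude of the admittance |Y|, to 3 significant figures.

X_L = ωL = 102 Ω
X_C = 1/(ωC) = 52.7 Ω
Parallel: admittances add. Y = 1/(jωL) + jωC
Y = (0 + j0.00920) S
|Y| = 0.00920 S → |Z| = 1/|Y| = 109 Ω, ∠Z = −∠Y = -90.0°

9.20 mS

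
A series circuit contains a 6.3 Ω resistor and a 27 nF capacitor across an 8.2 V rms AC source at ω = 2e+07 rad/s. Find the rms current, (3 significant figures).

X_C = 1/(ωC) = 1.85 Ω
Z = 6.30 − j1.85 Ω
|Z| = √(6.30² + 1.85²) = 6.57 Ω
I = V/|Z| = 8.2/6.57 = 1.25 A

1.25 A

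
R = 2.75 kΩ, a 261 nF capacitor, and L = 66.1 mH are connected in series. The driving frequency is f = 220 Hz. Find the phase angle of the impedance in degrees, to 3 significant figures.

ω = 2πf = 1382 rad/s
X_L = ωL = 91.4 Ω
X_C = 1/(ωC) = 2770 Ω
Net reactance X = X_L − X_C = -2680 Ω
Z = 2750 − j2680 Ω
|Z| = √(2750² + 2680²) = 3840 Ω
∠Z = arctan(-2680/2750) = -44.3°

-44.3°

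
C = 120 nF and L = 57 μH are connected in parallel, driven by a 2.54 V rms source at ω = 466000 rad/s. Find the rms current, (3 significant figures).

X_L = ωL = 26.6 Ω
X_C = 1/(ωC) = 17.9 Ω
Parallel: admittances add. Y = 1/(jωL) + jωC
Y = (0 + j0.0183) S
|Y| = 0.0183 S → |Z| = 1/|Y| = 54.7 Ω, ∠Z = −∠Y = -90.0°
I = V/|Z| = 2.54/54.7 = 46.4 mA

46.4 mA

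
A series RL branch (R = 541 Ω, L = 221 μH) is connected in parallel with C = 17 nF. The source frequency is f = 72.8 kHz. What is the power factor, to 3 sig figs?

0.233

ω = 2πf = 457400 rad/s
X_L = ωL = 101 Ω
X_C = 1/(ωC) = 129 Ω
Branch 1 (R+jX_L): Z₁ = 541 + j101 Ω, |Z₁| = 550 Ω
Branch 2 (−jX_C): Z₂ = −j129 Ω
Parallel: Z = Z₁Z₂/(Z₁+Z₂), |Z| = 131 Ω, ∠Z = -76.5°
cos φ = cos(-76.5°) = 0.233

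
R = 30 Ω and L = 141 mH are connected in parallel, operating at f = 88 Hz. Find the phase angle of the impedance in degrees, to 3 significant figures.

21.0°

ω = 2πf = 552.9 rad/s
X_L = ωL = 78.0 Ω
Parallel: admittances add. Y = 1/R + 1/(jωL)
Y = (0.0333 − j0.0128) S
|Y| = 0.0357 S → |Z| = 1/|Y| = 28.0 Ω, ∠Z = −∠Y = 21.0°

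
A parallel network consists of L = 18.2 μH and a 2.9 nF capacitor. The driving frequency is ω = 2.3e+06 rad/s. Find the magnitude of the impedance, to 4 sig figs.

58.07 Ω

X_L = ωL = 41.86 Ω
X_C = 1/(ωC) = 149.9 Ω
Parallel: admittances add. Y = 1/(jωL) + jωC
Y = (0 − j0.01722) S
|Y| = 0.01722 S → |Z| = 1/|Y| = 58.07 Ω, ∠Z = −∠Y = 90.00°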